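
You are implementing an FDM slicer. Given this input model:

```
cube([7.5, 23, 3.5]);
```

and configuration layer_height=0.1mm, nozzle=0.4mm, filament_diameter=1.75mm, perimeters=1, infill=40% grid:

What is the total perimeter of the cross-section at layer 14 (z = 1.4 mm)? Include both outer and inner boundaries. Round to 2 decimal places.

61.00 mm

At z = 1.4 mm: the cube (footprint 7.5×23) is included at this height (perimeter 61.00 mm). Overall, the cross-section is a single solid region. Total boundary length (outer) = 61.00 mm.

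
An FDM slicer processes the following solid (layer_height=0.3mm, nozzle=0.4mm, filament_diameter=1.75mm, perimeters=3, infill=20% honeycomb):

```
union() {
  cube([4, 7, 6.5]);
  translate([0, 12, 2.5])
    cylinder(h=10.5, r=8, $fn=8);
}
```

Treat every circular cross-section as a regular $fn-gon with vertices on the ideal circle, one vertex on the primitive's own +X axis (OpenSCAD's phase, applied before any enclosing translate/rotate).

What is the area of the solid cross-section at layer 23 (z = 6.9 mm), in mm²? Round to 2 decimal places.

181.02 mm²

At z = 6.9 mm: the cube does not reach this height (z outside [0, 6.5]); the r=8 cylinder at (0, 12) gives a regular 8-gon of circumradius 8 (constant along its height) (area = (8/2)·8.000²·sin(360°/8) = 181.02 mm²); Merging all regions: only the r=8 cylinder at (0, 12) is present, so the union is just that shape — area = 181.02 mm². Overall, the cross-section is a single solid region. Net area = 181.02 mm².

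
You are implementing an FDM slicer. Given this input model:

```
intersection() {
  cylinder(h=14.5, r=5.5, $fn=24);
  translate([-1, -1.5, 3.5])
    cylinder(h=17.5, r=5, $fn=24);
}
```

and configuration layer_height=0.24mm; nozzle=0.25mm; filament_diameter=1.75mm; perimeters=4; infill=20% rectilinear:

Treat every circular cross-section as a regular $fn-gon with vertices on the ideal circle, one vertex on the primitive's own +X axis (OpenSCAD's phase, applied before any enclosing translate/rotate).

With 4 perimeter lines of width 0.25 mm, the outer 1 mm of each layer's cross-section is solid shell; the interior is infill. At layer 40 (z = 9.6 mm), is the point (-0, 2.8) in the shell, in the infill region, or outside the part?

shell

At z = 9.6 mm: the r=5.5 cylinder contributes a regular 24-gon of circumradius 5.5; the cylinder at (-1, -1.5): section is a regular 24-gon, circumradius r=5; After intersecting: the r=5 cylinder at (-1, -1.5) partially overlaps the r=5.5 cylinder; clipping to the common part keeps 66.34 mm² — 1 connected region. Overall, the cross-section is a single solid region. The nearest boundary edge runs (-1.00, 3.50)→(0.29, 3.33); distance from the point to it = 0.56 mm. The point is inside the cross-section, 0.56 mm from the nearest boundary — within the 1 mm shell band (4 × 0.25).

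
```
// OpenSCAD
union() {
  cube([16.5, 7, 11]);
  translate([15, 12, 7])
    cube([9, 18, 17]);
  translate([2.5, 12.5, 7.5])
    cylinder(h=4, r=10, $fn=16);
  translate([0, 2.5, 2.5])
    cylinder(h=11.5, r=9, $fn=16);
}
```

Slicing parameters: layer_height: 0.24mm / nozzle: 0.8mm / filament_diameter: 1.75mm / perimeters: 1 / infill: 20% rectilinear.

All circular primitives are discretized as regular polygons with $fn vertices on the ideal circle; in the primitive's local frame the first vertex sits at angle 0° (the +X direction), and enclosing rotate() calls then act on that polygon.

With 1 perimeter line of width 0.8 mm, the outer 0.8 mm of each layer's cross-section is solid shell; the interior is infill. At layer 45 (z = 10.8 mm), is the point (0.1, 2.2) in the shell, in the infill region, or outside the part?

infill

At z = 10.8 mm: the cube (footprint 16.5×7) is included at this height; the cube at (15, 12) (footprint 9×18) is included at this height; the cylinder at (2.5, 12.5): section is a regular 16-gon, circumradius r=10; the r=9 cylinder at (0, 2.5) gives a regular 16-gon of circumradius 9 (constant along its height); Merging all regions: the regions partially overlap (shared area 156.57 mm²), so overlapping operands fuse into one piece — 2 connected regions. Overall, the cross-section has 2 separate islands. The nearest boundary edge runs (3.44, -5.81)→(-0.00, -6.50); distance from the point to it = 8.51 mm. (Shell/infill is judged within the island containing the point — the largest one.) The point is inside the cross-section and 8.51 mm from the nearest boundary — more than the 0.8 mm shell width (1 × 0.8), so it's in the infill interior.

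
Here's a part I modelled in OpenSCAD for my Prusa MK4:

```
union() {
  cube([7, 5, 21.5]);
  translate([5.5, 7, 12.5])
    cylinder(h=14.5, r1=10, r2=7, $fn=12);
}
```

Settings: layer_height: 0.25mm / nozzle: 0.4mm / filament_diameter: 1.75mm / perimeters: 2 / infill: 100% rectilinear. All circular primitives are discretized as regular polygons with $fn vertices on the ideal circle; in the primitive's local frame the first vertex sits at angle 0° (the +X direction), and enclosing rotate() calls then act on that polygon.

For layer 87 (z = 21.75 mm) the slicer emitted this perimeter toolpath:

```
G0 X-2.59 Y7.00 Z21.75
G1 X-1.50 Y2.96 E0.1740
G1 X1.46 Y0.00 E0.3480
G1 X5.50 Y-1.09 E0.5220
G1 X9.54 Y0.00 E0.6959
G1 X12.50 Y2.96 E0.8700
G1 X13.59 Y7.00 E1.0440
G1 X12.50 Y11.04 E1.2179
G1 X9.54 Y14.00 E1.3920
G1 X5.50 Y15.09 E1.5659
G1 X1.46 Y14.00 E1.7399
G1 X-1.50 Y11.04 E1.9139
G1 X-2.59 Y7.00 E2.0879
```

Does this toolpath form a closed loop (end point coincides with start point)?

yes

Start point (G0): (-2.59, 7.00). End point (last G1): the path returns to the start — closed.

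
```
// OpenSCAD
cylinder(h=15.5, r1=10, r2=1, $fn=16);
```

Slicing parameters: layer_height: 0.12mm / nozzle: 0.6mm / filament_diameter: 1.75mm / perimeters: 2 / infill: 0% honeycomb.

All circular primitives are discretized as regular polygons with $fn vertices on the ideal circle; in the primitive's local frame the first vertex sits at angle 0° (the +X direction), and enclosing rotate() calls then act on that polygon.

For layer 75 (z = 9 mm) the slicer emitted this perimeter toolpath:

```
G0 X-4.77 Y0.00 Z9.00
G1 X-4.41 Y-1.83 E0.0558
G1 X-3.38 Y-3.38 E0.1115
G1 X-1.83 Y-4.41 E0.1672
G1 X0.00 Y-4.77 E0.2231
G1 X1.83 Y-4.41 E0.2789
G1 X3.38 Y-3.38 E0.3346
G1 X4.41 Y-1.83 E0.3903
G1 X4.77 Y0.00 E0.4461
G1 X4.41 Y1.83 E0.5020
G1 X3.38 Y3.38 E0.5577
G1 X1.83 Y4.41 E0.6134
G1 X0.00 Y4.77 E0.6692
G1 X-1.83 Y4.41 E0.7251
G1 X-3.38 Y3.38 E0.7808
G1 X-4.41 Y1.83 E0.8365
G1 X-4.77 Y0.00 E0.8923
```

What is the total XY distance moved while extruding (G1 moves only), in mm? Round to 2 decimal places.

Sum the Euclidean lengths of each G1 segment: total = 29.81 mm.

29.81 mm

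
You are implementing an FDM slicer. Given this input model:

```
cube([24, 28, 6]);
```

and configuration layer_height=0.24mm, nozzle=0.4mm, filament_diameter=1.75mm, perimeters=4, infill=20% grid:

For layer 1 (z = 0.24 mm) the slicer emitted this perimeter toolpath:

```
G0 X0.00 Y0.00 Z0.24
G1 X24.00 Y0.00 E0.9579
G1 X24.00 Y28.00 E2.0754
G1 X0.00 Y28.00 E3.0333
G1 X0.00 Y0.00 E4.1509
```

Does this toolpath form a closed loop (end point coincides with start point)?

Start point (G0): (0.00, 0.00). End point (last G1): the path returns to the start — closed.

yes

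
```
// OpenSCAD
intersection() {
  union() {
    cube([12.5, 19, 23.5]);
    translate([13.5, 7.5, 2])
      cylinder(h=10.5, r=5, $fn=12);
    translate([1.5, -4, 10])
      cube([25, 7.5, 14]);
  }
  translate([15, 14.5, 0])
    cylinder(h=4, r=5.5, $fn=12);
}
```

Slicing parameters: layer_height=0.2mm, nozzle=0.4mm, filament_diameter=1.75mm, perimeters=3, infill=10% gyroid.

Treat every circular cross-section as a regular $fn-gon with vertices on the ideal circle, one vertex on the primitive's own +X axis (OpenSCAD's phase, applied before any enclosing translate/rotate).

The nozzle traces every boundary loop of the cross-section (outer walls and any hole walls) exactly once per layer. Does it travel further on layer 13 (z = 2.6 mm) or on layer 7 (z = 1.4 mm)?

layer 13 (z = 2.6 mm)

Layer 13 (z = 2.6): the 12.5×19 cube contributes its full rectangle (perimeter 63.00 mm); the cylinder at (13.5, 7.5): section is a regular 12-gon, circumradius r=5 (perimeter = 2·12·5.000·sin(180°/12) = 31.06 mm); the cube at (1.5, -4) does not reach this height (z outside [10, 24]); Taking the union: the regions partially overlap (shared area 27.77 mm²), so the edge portions inside another operand are dropped and the merged outline is re-measured after clipping — boundary = 71.14 mm; the r=5.5 cylinder at (15, 14.5) contributes a regular 12-gon of circumradius 5.5 (perimeter = 2·12·5.500·sin(180°/12) = 34.16 mm); After intersecting: the r=5.5 cylinder at (15, 14.5) partially overlaps that combined region; clipping to the common part keeps 32.32 mm² — boundary = 30.52 mm. So its perimeter = 30.52 mm. Layer 7 (z = 1.4): the cube (footprint 12.5×19) is included at this height (perimeter 63.00 mm); the cylinder at (13.5, 7.5) does not reach this height (z outside [2, 12.5]); the cube at (1.5, -4) does not reach this height (z outside [10, 24]); Combining (union): only the 12.5×19 cube is present, so the union is just that shape — boundary = 63.00 mm; the r=5.5 cylinder at (15, 14.5) contributes a regular 12-gon of circumradius 5.5 (perimeter = 2·12·5.500·sin(180°/12) = 34.16 mm); After intersecting: the r=5.5 cylinder at (15, 14.5) partially overlaps the result so far; clipping to the common part keeps 19.44 mm² — boundary = 21.12 mm. So its perimeter = 21.12 mm. Layer 13 is larger (30.52 vs 21.12 mm).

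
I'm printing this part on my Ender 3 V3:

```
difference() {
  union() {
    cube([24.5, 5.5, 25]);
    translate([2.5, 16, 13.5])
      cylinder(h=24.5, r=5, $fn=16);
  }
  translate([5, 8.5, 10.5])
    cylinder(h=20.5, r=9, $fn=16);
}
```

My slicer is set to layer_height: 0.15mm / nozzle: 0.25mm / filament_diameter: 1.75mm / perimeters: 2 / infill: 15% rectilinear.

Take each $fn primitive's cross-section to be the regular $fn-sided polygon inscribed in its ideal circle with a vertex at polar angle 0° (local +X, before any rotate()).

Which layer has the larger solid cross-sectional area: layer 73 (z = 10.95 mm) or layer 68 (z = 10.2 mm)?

Layer 73 (z = 10.95): the cube is present — its section is the full 24.5×5.5 rectangle (area 134.75 mm²); the cylinder at (2.5, 16) is not intersected at this z (z outside [13.5, 38]); Combining (union): only the 24.5×5.5 cube is present, so the union is just that shape — area = 134.75 mm²; the r=9 cylinder at (5, 8.5) contributes a regular 16-gon of circumradius 9 (area = (16/2)·9.000²·sin(360°/16) = 247.98 mm²); Subtracting the remaining from the first: starting from the result so far (134.75 mm²), the r=9 cylinder at (5, 8.5) partially overlaps it — only the 61.58 mm² overlap (of its 247.98 mm²) is removed, clipping the outline — area = 73.17 mm². So its area = 73.17 mm². Layer 68 (z = 10.2): the 24.5×5.5 cube contributes its full rectangle (area 134.75 mm²); the cylinder at (2.5, 16) is not intersected at this z (z outside [13.5, 38]); Combining (union): only the 24.5×5.5 cube is present, so the union is just that shape — area = 134.75 mm²; the cylinder at (5, 8.5) does not reach this height (z outside [10.5, 31]); After the difference (first − rest): none of the subtracted shapes is present at this height, so the result so far is unchanged — area = 134.75 mm². So its area = 134.75 mm². Layer 68 is larger (134.75 vs 73.17 mm²).

layer 68 (z = 10.2 mm)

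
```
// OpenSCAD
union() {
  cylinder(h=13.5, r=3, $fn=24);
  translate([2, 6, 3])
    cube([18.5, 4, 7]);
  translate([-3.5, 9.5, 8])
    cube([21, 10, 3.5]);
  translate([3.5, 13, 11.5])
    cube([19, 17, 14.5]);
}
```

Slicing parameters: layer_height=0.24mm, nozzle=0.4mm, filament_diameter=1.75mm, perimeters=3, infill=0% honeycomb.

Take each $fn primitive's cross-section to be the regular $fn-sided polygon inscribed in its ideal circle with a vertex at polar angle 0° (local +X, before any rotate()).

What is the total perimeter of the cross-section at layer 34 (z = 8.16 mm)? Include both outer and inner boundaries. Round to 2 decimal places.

At z = 8.16 mm: the r=3 cylinder gives a regular 24-gon of circumradius 3 (constant along its height) (perimeter = 2·24·3.000·sin(180°/24) = 18.80 mm); the 18.5×4 cube at (2, 6) contributes its full rectangle (perimeter 45.00 mm); the cube at (-3.5, 9.5) is present — its section is the full 21×10 rectangle (perimeter 62.00 mm); the cube at (3.5, 13) is not intersected at this z (z outside [11.5, 26]); Combining (union): the regions partially overlap (shared area 7.75 mm²), so the edge portions inside another operand are dropped and the merged outline is re-measured after clipping — boundary = 93.80 mm. Overall, the cross-section has 2 separate islands. Total boundary length (outer) = 93.80 mm.

93.80 mm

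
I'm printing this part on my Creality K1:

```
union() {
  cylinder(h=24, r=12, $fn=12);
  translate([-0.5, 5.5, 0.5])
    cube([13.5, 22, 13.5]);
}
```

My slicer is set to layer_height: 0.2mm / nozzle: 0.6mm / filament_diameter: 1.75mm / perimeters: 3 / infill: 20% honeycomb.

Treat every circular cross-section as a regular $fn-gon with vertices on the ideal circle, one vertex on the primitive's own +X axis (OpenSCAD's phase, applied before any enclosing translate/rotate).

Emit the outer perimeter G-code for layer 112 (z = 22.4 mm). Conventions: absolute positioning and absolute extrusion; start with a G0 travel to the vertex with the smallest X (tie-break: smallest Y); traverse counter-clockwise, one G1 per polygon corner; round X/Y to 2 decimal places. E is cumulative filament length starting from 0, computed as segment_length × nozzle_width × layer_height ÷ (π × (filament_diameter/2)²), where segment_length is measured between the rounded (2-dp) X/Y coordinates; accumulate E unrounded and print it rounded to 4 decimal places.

G0 X-12.00 Y0.00 Z22.40
G1 X-10.39 Y-6.00 E0.3099
G1 X-6.00 Y-10.39 E0.6197
G1 X0.00 Y-12.00 E0.9296
G1 X6.00 Y-10.39 E1.2395
G1 X10.39 Y-6.00 E1.5493
G1 X12.00 Y0.00 E1.8592
G1 X10.39 Y6.00 E2.1691
G1 X6.00 Y10.39 E2.4789
G1 X0.00 Y12.00 E2.7888
G1 X-6.00 Y10.39 E3.0987
G1 X-10.39 Y6.00 E3.4085
G1 X-12.00 Y0.00 E3.7184

At z = 22.4 mm: the r=12 cylinder contributes a regular 12-gon of circumradius 12; the cube at (-0.5, 5.5) does not reach this height (z outside [0.5, 14]); Taking the union: only the r=12 cylinder is present, so the union is just that shape — 1 connected region. The outline is a single polygon with 12 vertices. Extrusion per mm of travel: 0.6 × 0.2 / (π × 0.875²) = 0.049890. Accumulating E over each segment gives final E = 3.7184.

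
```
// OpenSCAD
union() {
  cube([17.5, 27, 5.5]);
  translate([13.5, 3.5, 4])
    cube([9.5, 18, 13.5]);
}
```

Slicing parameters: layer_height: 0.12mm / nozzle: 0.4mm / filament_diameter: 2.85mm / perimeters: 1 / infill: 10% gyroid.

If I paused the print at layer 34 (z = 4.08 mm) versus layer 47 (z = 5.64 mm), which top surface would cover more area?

layer 34 (z = 4.08 mm)

Layer 34 (z = 4.08): the cube is present — its section is the full 17.5×27 rectangle (area 472.50 mm²); the cube at (13.5, 3.5) is present — its section is the full 9.5×18 rectangle (area 171.00 mm²); Combining (union): the regions partially overlap — summed areas 643.50 mm² minus the doubly-counted overlap 72.00 mm² gives 571.50 mm² — area = 571.50 mm². So its area = 571.50 mm². Layer 47 (z = 5.64): the cube does not reach this height (z outside [0, 5.5]); the 9.5×18 cube at (13.5, 3.5) contributes its full rectangle (area 171.00 mm²); Taking the union: only the 9.5×18 cube at (13.5, 3.5) is present, so the union is just that shape — area = 171.00 mm². So its area = 171.00 mm². Layer 34 is larger (571.50 vs 171.00 mm²).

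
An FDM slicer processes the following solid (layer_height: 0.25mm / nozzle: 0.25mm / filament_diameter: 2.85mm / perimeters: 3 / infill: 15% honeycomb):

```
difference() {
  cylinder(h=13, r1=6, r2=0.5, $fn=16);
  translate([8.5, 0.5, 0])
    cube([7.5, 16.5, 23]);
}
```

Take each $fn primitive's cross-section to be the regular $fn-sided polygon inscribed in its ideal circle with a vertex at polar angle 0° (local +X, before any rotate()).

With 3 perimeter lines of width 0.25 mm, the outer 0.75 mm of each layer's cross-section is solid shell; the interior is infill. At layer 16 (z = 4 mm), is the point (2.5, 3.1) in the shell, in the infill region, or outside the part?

shell

At z = 4 mm: the cone: at t=0.308 of its height the radius interpolates to r₁+(r₂−r₁)t = 4.308, giving a regular 16-gon of that circumradius; the cube at (8.5, 0.5) is present — its section is the full 7.5×16.5 rectangle; After the difference (first − rest): starting from the cone, the 7.5×16.5 cube at (8.5, 0.5) misses the remaining region (no effect) — 1 connected region. Overall, the cross-section is a single solid region. The nearest boundary edge runs (1.65, 3.98)→(3.05, 3.05); distance from the point to it = 0.26 mm. The point is inside the cross-section, 0.26 mm from the nearest boundary — within the 0.75 mm shell band (3 × 0.25).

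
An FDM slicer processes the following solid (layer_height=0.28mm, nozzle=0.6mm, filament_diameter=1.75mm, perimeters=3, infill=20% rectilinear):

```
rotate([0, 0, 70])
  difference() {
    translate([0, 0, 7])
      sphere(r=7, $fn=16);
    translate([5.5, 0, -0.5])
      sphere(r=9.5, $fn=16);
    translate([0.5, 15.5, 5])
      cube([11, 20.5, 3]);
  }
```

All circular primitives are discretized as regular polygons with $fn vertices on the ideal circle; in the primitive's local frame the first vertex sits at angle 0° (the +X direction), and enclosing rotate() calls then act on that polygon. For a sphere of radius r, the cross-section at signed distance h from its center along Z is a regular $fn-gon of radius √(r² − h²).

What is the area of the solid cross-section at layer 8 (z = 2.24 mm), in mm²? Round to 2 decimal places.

At z = 2.24 mm: the r=7 sphere contributes a regular 16-gon of circumradius √(7²−4.76²) = 5.132 (area = (16/2)·5.132²·sin(360°/16) = 80.65 mm²); the r=9.5 sphere at (5.5, 0) contributes a regular 16-gon of circumradius √(9.5²−2.74²) = 9.096 (area = (16/2)·9.096²·sin(360°/16) = 253.31 mm²); the cube at (0.5, 15.5) is not intersected at this z (z outside [5, 8]); Subtracting the remaining from the first: starting from the r=7 sphere (80.65 mm²), the r=9.5 sphere at (5.5, 0) partially overlaps it — only the 69.97 mm² overlap (of its 253.31 mm²) is removed, clipping the outline — area = 10.68 mm²; (rotated 70° about Z; rotation is an isometry so areas/perimeters/island counts are preserved). Overall, the cross-section is a single solid region. Net area = 10.68 mm².

10.68 mm²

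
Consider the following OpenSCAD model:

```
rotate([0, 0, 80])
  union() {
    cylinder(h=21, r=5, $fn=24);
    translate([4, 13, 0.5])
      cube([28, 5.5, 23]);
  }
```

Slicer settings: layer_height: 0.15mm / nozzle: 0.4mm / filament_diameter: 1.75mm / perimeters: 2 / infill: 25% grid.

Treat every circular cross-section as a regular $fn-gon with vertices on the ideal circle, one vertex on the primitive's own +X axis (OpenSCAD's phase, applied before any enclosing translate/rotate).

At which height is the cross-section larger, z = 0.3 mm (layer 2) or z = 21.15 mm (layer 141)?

Layer 2 (z = 0.3): the r=5 cylinder gives a regular 24-gon of circumradius 5 (constant along its height) (area = (24/2)·5.000²·sin(360°/24) = 77.65 mm²); the cube at (4, 13) is absent (z outside [0.5, 23.5]); Combining (union): only the r=5 cylinder is present, so the union is just that shape — area = 77.65 mm²; (whole slice rotated 80° about Z — lengths, areas and connectivity unchanged). So its area = 77.65 mm². Layer 141 (z = 21.15): the cylinder is absent (z outside [0, 21]); the cube at (4, 13) is present — its section is the full 28×5.5 rectangle (area 154.00 mm²); Combining (union): only the 28×5.5 cube at (4, 13) is present, so the union is just that shape — area = 154.00 mm²; (rotated 80° about Z; rotation is an isometry so areas/perimeters/island counts are preserved). So its area = 154.00 mm². Layer 141 is larger (154.00 vs 77.65 mm²).

layer 141 (z = 21.15 mm)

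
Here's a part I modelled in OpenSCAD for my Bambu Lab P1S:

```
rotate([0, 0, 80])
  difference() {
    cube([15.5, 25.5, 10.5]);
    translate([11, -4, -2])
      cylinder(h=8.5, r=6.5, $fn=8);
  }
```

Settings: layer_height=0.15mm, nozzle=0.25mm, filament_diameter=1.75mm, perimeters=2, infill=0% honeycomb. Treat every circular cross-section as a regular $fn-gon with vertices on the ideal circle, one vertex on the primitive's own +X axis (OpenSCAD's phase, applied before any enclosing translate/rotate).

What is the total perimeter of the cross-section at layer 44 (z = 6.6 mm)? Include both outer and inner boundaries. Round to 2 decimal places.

At z = 6.6 mm: the cube is present — its section is the full 15.5×25.5 rectangle (perimeter 82.00 mm); the cylinder at (11, -4) is absent (z outside [-2, 6.5]); Taking the first minus the rest: none of the subtracted shapes is present at this height, so the 15.5×25.5 cube is unchanged — boundary = 82.00 mm; (whole slice rotated 80° about Z — lengths, areas and connectivity unchanged). Overall, the cross-section is a single solid region. Total boundary length (outer) = 82.00 mm.

82.00 mm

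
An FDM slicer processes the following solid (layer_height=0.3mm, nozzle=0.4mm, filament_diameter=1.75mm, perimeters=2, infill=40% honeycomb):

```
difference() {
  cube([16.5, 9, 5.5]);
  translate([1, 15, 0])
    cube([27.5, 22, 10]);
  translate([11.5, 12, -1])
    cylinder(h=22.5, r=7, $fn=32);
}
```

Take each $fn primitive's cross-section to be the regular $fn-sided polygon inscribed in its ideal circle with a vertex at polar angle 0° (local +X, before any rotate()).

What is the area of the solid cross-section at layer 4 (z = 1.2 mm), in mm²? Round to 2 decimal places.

113.92 mm²

At z = 1.2 mm: the 16.5×9 cube contributes its full rectangle (area 148.50 mm²); the 27.5×22 cube at (1, 15) contributes its full rectangle (area 605.00 mm²); the r=7 cylinder at (11.5, 12) contributes a regular 32-gon of circumradius 7 (area = (32/2)·7.000²·sin(360°/32) = 152.95 mm²); After the difference (first − rest): starting from the 16.5×9 cube (148.50 mm²), the 27.5×22 cube at (1, 15) misses the remaining region (no effect); the r=7 cylinder at (11.5, 12) partially overlaps it — only the 34.58 mm² overlap (of its 152.95 mm²) is removed, clipping the outline — area = 113.92 mm². Overall, the cross-section is a single solid region. Net area = 113.92 mm².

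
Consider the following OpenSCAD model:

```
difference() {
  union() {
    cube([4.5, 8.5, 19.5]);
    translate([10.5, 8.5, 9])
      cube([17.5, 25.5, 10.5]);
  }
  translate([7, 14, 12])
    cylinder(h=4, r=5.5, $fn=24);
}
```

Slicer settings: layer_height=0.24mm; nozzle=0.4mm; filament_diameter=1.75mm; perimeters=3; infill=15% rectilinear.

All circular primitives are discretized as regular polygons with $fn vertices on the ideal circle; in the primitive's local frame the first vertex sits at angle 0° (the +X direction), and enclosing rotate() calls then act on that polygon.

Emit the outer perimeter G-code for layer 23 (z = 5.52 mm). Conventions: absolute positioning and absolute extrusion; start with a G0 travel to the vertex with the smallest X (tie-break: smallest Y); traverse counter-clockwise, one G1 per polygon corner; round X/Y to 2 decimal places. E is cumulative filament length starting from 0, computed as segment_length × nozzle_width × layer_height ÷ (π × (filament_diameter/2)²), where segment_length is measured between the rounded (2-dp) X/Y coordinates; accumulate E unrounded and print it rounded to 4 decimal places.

G0 X0.00 Y0.00 Z5.52
G1 X4.50 Y0.00 E0.1796
G1 X4.50 Y8.50 E0.5189
G1 X0.00 Y8.50 E0.6985
G1 X0.00 Y0.00 E1.0377

At z = 5.52 mm: the cube (footprint 4.5×8.5) is included at this height; the cube at (10.5, 8.5) is absent (z outside [9, 19.5]); Merging all regions: only the 4.5×8.5 cube is present, so the union is just that shape — 1 connected region; the cylinder at (7, 14) does not reach this height (z outside [12, 16]); After the difference (first − rest): none of the subtracted shapes is present at this height, so that combined region is unchanged — 1 connected region. The outline is a single polygon with 4 vertices. Extrusion per mm of travel: 0.4 × 0.24 / (π × 0.875²) = 0.039912. Accumulating E over each segment gives final E = 1.0377.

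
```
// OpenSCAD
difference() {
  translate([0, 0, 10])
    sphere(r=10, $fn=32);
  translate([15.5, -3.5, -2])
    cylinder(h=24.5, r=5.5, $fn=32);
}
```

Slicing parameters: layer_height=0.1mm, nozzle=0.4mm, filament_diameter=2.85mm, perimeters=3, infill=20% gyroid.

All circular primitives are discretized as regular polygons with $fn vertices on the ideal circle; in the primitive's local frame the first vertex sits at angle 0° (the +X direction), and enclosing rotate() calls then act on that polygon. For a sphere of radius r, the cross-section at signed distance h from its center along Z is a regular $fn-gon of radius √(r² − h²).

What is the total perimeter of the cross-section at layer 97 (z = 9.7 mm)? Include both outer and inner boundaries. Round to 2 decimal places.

62.70 mm

At z = 9.7 mm: the sphere: section is a regular 32-gon, circumradius = √(r²−h²) = √(10²−0.3²) = 9.995 (perimeter = 2·32·9.995·sin(180°/32) = 62.70 mm); the r=5.5 cylinder at (15.5, -3.5) gives a regular 32-gon of circumradius 5.5 (constant along its height) (perimeter = 2·32·5.500·sin(180°/32) = 34.50 mm); Taking the first minus the rest: starting from the r=10 sphere, the r=5.5 cylinder at (15.5, -3.5) misses the remaining region (no effect) — boundary = 62.70 mm. Overall, the cross-section is a single solid region. Total boundary length (outer) = 62.70 mm.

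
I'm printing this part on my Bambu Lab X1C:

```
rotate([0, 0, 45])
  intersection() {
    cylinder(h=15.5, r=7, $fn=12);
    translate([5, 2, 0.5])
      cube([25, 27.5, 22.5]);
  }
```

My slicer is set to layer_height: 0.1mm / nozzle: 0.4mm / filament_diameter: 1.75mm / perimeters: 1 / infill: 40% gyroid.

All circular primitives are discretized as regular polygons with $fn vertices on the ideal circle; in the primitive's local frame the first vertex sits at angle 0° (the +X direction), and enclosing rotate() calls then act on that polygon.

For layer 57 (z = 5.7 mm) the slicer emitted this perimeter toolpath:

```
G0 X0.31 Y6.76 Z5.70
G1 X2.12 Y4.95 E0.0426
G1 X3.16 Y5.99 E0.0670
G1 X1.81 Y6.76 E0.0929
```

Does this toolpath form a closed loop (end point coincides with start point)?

no

Start point (G0): (0.31, 6.76). End point (last G1): the path does not return to the start — open.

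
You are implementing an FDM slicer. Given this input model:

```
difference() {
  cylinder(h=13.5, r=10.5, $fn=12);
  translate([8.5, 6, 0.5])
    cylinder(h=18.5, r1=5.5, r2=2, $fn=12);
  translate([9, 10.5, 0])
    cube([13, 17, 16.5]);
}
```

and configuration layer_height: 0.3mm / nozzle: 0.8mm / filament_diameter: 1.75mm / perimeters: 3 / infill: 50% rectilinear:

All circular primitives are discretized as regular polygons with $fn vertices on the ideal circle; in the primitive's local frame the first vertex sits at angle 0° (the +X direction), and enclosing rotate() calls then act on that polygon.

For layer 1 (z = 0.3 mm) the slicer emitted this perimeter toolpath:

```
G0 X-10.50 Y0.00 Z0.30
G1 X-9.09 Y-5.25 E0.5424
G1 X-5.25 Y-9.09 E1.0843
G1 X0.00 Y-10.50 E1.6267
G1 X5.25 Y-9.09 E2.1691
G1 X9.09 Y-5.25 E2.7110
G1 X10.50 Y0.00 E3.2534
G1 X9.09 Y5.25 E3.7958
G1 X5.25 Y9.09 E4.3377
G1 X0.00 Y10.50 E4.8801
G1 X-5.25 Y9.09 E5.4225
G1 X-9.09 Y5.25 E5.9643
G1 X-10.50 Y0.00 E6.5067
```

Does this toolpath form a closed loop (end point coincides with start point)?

Start point (G0): (-10.50, 0.00). End point (last G1): the path returns to the start — closed.

yes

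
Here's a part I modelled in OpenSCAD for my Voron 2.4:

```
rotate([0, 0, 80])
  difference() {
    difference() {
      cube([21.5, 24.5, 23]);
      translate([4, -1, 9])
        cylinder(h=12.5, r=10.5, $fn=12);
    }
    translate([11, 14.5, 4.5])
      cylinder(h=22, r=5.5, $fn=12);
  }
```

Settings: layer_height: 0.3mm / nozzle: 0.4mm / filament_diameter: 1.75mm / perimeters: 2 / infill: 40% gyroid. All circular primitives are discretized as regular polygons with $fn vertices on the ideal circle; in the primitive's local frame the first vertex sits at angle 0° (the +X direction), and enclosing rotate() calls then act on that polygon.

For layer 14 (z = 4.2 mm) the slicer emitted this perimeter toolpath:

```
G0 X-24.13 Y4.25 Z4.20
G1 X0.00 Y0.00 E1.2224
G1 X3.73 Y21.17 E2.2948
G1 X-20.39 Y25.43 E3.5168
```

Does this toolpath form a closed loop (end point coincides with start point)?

no

Start point (G0): (-24.13, 4.25). End point (last G1): the path does not return to the start — open.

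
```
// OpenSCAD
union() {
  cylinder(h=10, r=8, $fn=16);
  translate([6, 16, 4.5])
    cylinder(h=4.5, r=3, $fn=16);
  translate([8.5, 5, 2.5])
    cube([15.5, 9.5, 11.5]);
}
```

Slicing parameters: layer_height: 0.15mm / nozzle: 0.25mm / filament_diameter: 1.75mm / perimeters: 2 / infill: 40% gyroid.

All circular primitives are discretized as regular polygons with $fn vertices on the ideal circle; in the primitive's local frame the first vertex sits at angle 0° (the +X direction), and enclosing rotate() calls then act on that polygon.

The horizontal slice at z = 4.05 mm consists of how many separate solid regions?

2

At z = 4.05 mm: the r=8 cylinder gives a regular 16-gon of circumradius 8 (constant along its height); the cylinder at (6, 16) does not reach this height (z outside [4.5, 9]); the cube at (8.5, 5) is present — its section is the full 15.5×9.5 rectangle; Combining (union): the 2 present regions are separate (no shared area or edge), so areas and boundary lengths simply add and each stays a separate island — 2 connected regions. The result has 2 disconnected regions.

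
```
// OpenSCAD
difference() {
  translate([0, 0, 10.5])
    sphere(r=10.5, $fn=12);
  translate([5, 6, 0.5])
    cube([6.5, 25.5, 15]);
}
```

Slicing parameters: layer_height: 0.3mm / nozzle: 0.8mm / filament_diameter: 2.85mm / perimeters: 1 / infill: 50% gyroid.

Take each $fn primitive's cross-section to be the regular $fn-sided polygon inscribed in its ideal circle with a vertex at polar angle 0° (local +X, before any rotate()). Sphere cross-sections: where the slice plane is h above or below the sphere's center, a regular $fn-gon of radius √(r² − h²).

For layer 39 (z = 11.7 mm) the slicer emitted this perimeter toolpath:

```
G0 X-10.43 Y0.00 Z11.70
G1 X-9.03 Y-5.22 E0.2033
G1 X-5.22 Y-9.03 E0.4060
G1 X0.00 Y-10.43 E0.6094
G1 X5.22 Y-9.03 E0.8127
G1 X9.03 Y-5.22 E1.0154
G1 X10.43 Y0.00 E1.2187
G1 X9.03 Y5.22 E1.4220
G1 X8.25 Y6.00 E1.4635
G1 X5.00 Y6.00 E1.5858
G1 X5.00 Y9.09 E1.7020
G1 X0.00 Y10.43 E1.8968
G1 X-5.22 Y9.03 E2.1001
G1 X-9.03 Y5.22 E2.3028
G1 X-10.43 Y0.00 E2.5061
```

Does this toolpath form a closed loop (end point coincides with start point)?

Start point (G0): (-10.43, 0.00). End point (last G1): the path returns to the start — closed.

yes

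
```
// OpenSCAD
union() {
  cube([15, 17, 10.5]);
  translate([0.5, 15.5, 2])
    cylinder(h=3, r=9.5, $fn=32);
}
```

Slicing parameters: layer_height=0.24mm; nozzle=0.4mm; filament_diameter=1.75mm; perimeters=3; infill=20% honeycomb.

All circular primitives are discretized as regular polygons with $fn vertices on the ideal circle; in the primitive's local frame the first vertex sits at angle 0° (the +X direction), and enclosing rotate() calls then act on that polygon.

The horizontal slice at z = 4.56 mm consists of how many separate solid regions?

At z = 4.56 mm: the cube is present — its section is the full 15×17 rectangle; the cylinder at (0.5, 15.5): section is a regular 32-gon, circumradius r=9.5; Combining (union): the regions partially overlap (shared area 90.05 mm²), so overlapping operands fuse into one piece — 1 connected region. The result has 1 disconnected region.

1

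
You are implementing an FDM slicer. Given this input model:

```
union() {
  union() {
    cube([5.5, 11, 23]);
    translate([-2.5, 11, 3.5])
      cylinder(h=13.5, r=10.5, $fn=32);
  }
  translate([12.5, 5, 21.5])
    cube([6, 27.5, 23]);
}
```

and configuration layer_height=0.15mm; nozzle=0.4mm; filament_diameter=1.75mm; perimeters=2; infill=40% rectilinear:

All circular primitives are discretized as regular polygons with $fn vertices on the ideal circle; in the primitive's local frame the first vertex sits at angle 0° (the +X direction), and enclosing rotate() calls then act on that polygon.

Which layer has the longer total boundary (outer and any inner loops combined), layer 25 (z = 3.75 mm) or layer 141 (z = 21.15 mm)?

Layer 25 (z = 3.75): the cube (footprint 5.5×11) is included at this height (perimeter 33.00 mm); the r=10.5 cylinder at (-2.5, 11) contributes a regular 32-gon of circumradius 10.5 (perimeter = 2·32·10.500·sin(180°/32) = 65.87 mm); Merging all regions: the regions partially overlap (shared area 48.73 mm²), so the edge portions inside another operand are dropped and the merged outline is re-measured after clipping — boundary = 69.87 mm; the cube at (12.5, 5) is not intersected at this z (z outside [21.5, 44.5]); Merging all regions: only the result so far is present, so the union is just that shape — boundary = 69.87 mm. So its perimeter = 69.87 mm. Layer 141 (z = 21.15): the 5.5×11 cube contributes its full rectangle (perimeter 33.00 mm); the cylinder at (-2.5, 11) is not intersected at this z (z outside [3.5, 17]); Combining (union): only the 5.5×11 cube is present, so the union is just that shape — boundary = 33.00 mm; the cube at (12.5, 5) is not intersected at this z (z outside [21.5, 44.5]); Merging all regions: only the result so far is present, so the union is just that shape — boundary = 33.00 mm. So its perimeter = 33.00 mm. Layer 25 is larger (69.87 vs 33.00 mm).

layer 25 (z = 3.75 mm)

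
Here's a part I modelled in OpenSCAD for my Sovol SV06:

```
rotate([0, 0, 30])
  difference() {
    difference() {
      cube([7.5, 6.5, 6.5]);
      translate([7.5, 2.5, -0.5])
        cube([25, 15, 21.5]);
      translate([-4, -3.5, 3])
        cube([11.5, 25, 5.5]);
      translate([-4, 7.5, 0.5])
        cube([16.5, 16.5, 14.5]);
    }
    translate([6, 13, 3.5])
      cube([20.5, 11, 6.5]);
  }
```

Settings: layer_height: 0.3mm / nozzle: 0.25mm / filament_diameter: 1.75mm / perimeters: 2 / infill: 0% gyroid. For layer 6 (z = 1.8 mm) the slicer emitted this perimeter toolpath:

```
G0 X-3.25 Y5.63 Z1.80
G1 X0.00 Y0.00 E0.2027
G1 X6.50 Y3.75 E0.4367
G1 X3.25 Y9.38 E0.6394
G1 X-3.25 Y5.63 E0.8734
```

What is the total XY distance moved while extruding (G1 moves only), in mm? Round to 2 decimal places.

28.01 mm

Sum the Euclidean lengths of each G1 segment: total = 28.01 mm.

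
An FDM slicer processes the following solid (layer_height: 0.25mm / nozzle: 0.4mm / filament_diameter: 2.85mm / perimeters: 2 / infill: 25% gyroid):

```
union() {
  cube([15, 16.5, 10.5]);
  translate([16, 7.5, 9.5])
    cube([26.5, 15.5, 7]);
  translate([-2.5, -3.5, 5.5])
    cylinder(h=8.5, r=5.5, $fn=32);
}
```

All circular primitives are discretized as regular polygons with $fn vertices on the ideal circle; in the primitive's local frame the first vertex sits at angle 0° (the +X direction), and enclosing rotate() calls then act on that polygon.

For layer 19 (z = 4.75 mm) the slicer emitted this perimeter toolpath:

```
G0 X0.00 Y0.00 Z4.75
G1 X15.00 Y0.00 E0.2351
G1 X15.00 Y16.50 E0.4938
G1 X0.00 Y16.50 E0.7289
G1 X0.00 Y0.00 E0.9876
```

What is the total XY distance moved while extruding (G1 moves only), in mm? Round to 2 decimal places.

Sum the Euclidean lengths of each G1 segment: total = 63.00 mm.

63.00 mm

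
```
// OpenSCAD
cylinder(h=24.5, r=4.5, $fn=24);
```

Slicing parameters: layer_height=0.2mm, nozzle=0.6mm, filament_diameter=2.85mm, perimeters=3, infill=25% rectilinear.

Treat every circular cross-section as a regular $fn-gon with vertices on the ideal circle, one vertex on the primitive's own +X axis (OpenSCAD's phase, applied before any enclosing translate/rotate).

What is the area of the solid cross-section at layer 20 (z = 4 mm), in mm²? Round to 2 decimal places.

At z = 4 mm: the cylinder: section is a regular 24-gon, circumradius r=4.5 (area = (24/2)·4.500²·sin(360°/24) = 62.89 mm²). Overall, the cross-section is a single solid region. Net area = 62.89 mm².

62.89 mm²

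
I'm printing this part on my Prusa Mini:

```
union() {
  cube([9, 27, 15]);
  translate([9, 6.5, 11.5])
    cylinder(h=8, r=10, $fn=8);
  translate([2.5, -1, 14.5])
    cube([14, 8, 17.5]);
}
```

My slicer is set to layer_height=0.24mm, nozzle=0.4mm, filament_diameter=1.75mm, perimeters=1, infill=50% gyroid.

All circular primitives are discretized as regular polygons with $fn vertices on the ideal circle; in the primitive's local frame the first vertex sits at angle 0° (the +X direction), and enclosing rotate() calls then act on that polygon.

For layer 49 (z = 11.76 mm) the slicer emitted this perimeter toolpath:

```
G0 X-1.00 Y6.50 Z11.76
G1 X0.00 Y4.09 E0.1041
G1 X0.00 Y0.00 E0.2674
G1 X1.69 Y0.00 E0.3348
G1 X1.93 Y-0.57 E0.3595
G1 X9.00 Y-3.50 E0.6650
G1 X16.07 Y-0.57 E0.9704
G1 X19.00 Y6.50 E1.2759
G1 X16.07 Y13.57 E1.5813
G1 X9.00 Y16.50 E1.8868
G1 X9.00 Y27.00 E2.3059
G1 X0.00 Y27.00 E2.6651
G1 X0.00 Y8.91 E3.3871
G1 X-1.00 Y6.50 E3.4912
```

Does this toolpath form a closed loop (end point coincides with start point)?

Start point (G0): (-1.00, 6.50). End point (last G1): the path returns to the start — closed.

yes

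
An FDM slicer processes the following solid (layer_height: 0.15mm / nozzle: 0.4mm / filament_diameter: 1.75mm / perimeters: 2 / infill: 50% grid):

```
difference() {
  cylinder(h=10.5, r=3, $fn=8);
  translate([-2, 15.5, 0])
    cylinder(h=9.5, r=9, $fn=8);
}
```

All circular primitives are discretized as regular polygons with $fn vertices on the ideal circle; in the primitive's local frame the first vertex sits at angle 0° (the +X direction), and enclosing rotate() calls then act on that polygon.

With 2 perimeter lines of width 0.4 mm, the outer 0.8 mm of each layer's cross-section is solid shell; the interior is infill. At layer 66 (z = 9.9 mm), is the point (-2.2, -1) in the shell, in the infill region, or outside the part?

At z = 9.9 mm: the r=3 cylinder contributes a regular 8-gon of circumradius 3; the cylinder at (-2, 15.5) is not intersected at this z (z outside [0, 9.5]); Subtracting the remaining from the first: none of the subtracted shapes is present at this height, so the r=3 cylinder is unchanged — 1 connected region. Overall, the cross-section is a single solid region. The nearest boundary edge runs (-3.00, 0.00)→(-2.12, -2.12); distance from the point to it = 0.36 mm. The point is inside the cross-section, 0.36 mm from the nearest boundary — within the 0.8 mm shell band (2 × 0.4).

shell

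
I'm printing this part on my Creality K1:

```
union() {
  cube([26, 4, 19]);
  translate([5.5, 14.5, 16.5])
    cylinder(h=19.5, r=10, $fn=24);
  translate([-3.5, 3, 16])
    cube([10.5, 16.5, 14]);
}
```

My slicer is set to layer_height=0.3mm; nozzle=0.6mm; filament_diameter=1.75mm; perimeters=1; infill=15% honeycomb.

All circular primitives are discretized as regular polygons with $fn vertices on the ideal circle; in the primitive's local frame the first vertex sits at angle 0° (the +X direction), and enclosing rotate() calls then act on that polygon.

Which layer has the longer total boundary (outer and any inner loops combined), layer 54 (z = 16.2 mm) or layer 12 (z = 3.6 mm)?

Layer 54 (z = 16.2): the cube (footprint 26×4) is included at this height (perimeter 60.00 mm); the cylinder at (5.5, 14.5) is absent (z outside [16.5, 36]); the cube at (-3.5, 3) is present — its section is the full 10.5×16.5 rectangle (perimeter 54.00 mm); Combining (union): the regions partially overlap (shared area 7.00 mm²), so the edge portions inside another operand are dropped and the merged outline is re-measured after clipping — boundary = 98.00 mm. So its perimeter = 98.00 mm. Layer 12 (z = 3.6): the 26×4 cube contributes its full rectangle (perimeter 60.00 mm); the cylinder at (5.5, 14.5) does not reach this height (z outside [16.5, 36]); the cube at (-3.5, 3) does not reach this height (z outside [16, 30]); Taking the union: only the 26×4 cube is present, so the union is just that shape — boundary = 60.00 mm. So its perimeter = 60.00 mm. Layer 54 is larger (98.00 vs 60.00 mm).

layer 54 (z = 16.2 mm)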